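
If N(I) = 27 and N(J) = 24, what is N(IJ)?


N(IJ) = N(I) * N(J)
= 27 * 24
= 648

648


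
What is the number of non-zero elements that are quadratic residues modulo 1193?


For prime p, the number of non-zero quadratic residues is (p-1)/2.
= (1193-1)/2
= 596

596


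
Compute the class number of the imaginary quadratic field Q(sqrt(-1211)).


K = Q(sqrt(-1211)). d mod 4 = 1, so D = disc(K) = d = -1211
h(K) equals the number of primitive reduced positive-definite forms (a, b, c) = a*x^2 + b*x*y + c*y^2 with b^2 - 4ac = D,
where reduced means |b| <= a <= c, with b >= 0 whenever |b| = a or a = c, and primitive means gcd(a, b, c) = 1.
Reduced forces 3a^2 <= |D| = 1211, so 1 <= a <= 20; b must have the parity of D, and c = (b^2 - D)/(4a) must be an integer >= a.
Enumerate a = 1..20, b in [-a, a]:
  a=1: (1, 1, 303)  [1]
  a=2: none
  a=3: (3, -1, 101), (3, 1, 101)  [2]
  a=4: none
  a=5: (5, -3, 61), (5, 3, 61)  [2]
  a=6: none
  a=7: (7, 7, 45)  [1]
  a=8: none
  a=9: (9, -7, 35), (9, 7, 35)  [2]
  a=10..14: none
  a=15: (15, -13, 23), (15, -7, 21), (15, 7, 21), (15, 13, 23)  [4]
  a=16: none
  a=17: (17, -9, 19), (17, 9, 19)  [2]
  a=18..20: none
Total reduced forms: 1 + 2 + 2 + 1 + 2 + 4 + 2 = 14
h = 14

14


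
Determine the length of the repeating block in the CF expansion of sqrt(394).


Run the CF algorithm for sqrt(394).
a_0 = floor(sqrt(394)) = 19; set m_0=0, q_0=1.
Recurrence: m' = q*a - m,  q' = (d - m'^2)/q,  a' = floor((a_0 + m')/q').
  step 1: m=19, q=33, a=1
  step 2: m=14, q=6, a=5
  step 3: m=16, q=23, a=1
  step 4: m=7, q=15, a=1
  step 5: m=8, q=22, a=1
  step 6: m=14, q=9, a=3
  step 7: m=13, q=25, a=1
  step 8: m=12, q=10, a=3
  step 9: m=18, q=7, a=5
  step 10: m=17, q=15, a=2
  step 11: m=13, q=15, a=2
  step 12: m=17, q=7, a=5
  step 13: m=18, q=10, a=3
  step 14: m=12, q=25, a=1
  step 15: m=13, q=9, a=3
  step 16: m=14, q=22, a=1
  step 17: m=8, q=15, a=1
  step 18: m=7, q=23, a=1
  step 19: m=16, q=6, a=5
  step 20: m=14, q=33, a=1
  step 21: m=19, q=1, a=38
a_21 = 2*a_0 = 38, so the period closes here.
sqrt(394) = [19; 1, 5, 1, 1, 1, 3, 1, 3, 5, 2, 2, 5, 3, 1, 3, 1, 1, 1, 5, 1, 38]
Period length = 21

21


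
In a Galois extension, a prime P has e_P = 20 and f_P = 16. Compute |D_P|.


|D_P| = e * f
= 20 * 16
= 320

320


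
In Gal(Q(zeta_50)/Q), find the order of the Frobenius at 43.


The Frobenius at p in Gal(Q(zeta_n)/Q) = (Z/nZ)* is the class of p, so its order is ord_50(43), the smallest k >= 1 with 43^k = 1 mod 50.
n = 50 = 2 * 5^2, phi(50) = 20; the order divides phi(n).
Divisors of 20: 1, 2, 4, 5, 10, 20
Repeated squaring mod 50: 43^1 = 43, 43^2 = 49, 43^4 = 1, 43^8 = 1, 43^16 = 1
Test divisors in increasing order:
  k=1: 43^1 = 43 mod 50
  k=2: 43^2 = 49 mod 50
  k=4: 43^4 = 1 mod 50  <- first divisor giving 1
Order = 4

4


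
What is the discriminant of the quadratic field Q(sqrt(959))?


For K = Q(sqrt(d)) with d squarefree: disc(K) = d if d = 1 mod 4, and disc(K) = 4d if d = 2 or 3 mod 4.
Here d = 959, and d mod 4 = 3.
d = 3 mod 4, not 1 (O_K = Z[sqrt(d)]), so disc(K) = 4d = 4 * (959) = 3836

3836


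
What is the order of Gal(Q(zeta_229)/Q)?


|Gal(Q(zeta_229)/Q)| = phi(229)
= 228

228


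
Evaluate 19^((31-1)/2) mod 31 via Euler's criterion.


p = 31 is prime and the exponent is (p-1)/2 = 15, so by Euler's criterion 19^15 = (19/31) = +1 or -1 mod 31.
Compute by square-and-multiply:
  15 = 8 + 4 + 2 + 1 (binary 1111)
  Repeated squaring mod 31: 19^1 = 19, 19^2 = 20, 19^4 = 28, 19^8 = 9
  19^15 = 19^8 * 19^4 * 19^2 * 19^1 = 9 * 28 * 20 * 19 mod 31
    9 * 28 = 252 = 4 mod 31
    4 * 20 = 80 = 18 mod 31
    18 * 19 = 342 = 1 mod 31
  19^15 = 1 mod 31
Result 1: 19 is a quadratic residue mod 31.
19^15 mod 31 = 1

1


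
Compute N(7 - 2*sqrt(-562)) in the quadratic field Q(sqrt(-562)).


N(a + b*sqrt(d)) = a^2 - d*b^2
= (7)^2 - (-562)*(-2)^2
= 49 + 2248
= 2297

2297


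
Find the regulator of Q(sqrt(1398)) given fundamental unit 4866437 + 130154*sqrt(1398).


epsilon = 4866437 + 130154*sqrt(1398)
= 9.7329e+06
R = ln(9.7329e+06)
= 16.0910

16.0910


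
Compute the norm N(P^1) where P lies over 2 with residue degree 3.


N(P^a) = p^(a*f)
= 2^(1*3)
= 2^3
= 8

8


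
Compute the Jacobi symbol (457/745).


Compute (457/745) via quadratic reciprocity:
  reciprocity: (457/745) -> +(745/457)
  reduce: (288/457)
  pull out 2: (2/457) = +1  (since 457 mod 8 = 1)
  pull out 2: (2/457) = +1  (since 457 mod 8 = 1)
  pull out 2: (2/457) = +1  (since 457 mod 8 = 1)
  pull out 2: (2/457) = +1  (since 457 mod 8 = 1)
  pull out 2: (2/457) = +1  (since 457 mod 8 = 1)
  reciprocity: (9/457) -> +(457/9)
  reduce: (7/9)
  reciprocity: (7/9) -> +(9/7)
  reduce: (2/7)
  pull out 2: (2/7) = +1  (since 7 mod 8 = 7)
  (1/7) = 1
Product of signs = 1

1


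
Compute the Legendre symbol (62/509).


p = 509 is prime, so compute (62/509) with the reciprocity algorithm (Jacobi-symbol steps: pull out 2s via (2/n), flip via reciprocity, reduce):
  pull out 2: (2/509) = -1  (since 509 mod 8 = 5)
  reciprocity: (31/509) -> +(509/31)
  reduce: (13/31)
  reciprocity: (13/31) -> +(31/13)
  reduce: (5/13)
  reciprocity: (5/13) -> +(13/5)
  reduce: (3/5)
  reciprocity: (3/5) -> +(5/3)
  reduce: (2/3)
  pull out 2: (2/3) = -1  (since 3 mod 8 = 3)
  (1/3) = 1
Product of signs = 1
(62/509) = 1

1


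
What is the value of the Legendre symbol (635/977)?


p = 977 is prime, so compute (635/977) with the reciprocity algorithm (Jacobi-symbol steps: pull out 2s via (2/n), flip via reciprocity, reduce):
  reciprocity: (635/977) -> +(977/635)
  reduce: (342/635)
  pull out 2: (2/635) = -1  (since 635 mod 8 = 3)
  reciprocity: (171/635) -> -(635/171)
  reduce: (122/171)
  pull out 2: (2/171) = -1  (since 171 mod 8 = 3)
  reciprocity: (61/171) -> +(171/61)
  reduce: (49/61)
  reciprocity: (49/61) -> +(61/49)
  reduce: (12/49)
  pull out 2: (2/49) = +1  (since 49 mod 8 = 1)
  pull out 2: (2/49) = +1  (since 49 mod 8 = 1)
  reciprocity: (3/49) -> +(49/3)
  reduce: (1/3)
  (1/3) = 1
Product of signs = -1
(635/977) = -1

-1


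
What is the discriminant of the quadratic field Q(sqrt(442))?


For K = Q(sqrt(d)) with d squarefree: disc(K) = d if d = 1 mod 4, and disc(K) = 4d if d = 2 or 3 mod 4.
Here d = 442, and d mod 4 = 2.
d = 2 mod 4, not 1 (O_K = Z[sqrt(d)]), so disc(K) = 4d = 4 * (442) = 1768

1768


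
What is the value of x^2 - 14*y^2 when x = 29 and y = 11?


x^2 - d*y^2
= 29^2 - 14*11^2
= 841 - 1694
= -853

-853


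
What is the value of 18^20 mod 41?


p = 41 is prime and the exponent is (p-1)/2 = 20, so by Euler's criterion 18^20 = (18/41) = +1 or -1 mod 41.
Compute by square-and-multiply:
  20 = 16 + 4 (binary 10100)
  Repeated squaring mod 41: 18^1 = 18, 18^2 = 37, 18^4 = 16, 18^8 = 10, 18^16 = 18
  18^20 = 18^16 * 18^4 = 18 * 16 mod 41
    18 * 16 = 288 = 1 mod 41
  18^20 = 1 mod 41
Result 1: 18 is a quadratic residue mod 41.
18^20 mod 41 = 1

1


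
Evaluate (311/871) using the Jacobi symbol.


Compute (311/871) via quadratic reciprocity:
  reciprocity: (311/871) -> -(871/311)
  reduce: (249/311)
  reciprocity: (249/311) -> +(311/249)
  reduce: (62/249)
  pull out 2: (2/249) = +1  (since 249 mod 8 = 1)
  reciprocity: (31/249) -> +(249/31)
  reduce: (1/31)
  (1/31) = 1
Product of signs = -1

-1


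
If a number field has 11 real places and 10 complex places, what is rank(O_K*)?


By Dirichlet's unit theorem:
rank = r1 + r2 - 1
= 11 + 10 - 1
= 20

20


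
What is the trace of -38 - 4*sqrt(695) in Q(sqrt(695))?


Tr(a + b*sqrt(d)) = (a + b*sqrt(d)) + (a - b*sqrt(d)) = 2a
= 2 * (-38)
= -76

-76


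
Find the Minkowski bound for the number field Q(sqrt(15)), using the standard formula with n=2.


d = 15, d mod 4 = 3, so disc(K) = 4d = 60; |disc(K)| = 60
Real quadratic field, so n = 2, s = r2 = 0, r1 = 2
M = (n!/n^n) * (4/pi)^s * sqrt(|disc(K)|) = (2!/2^2) * (4/pi)^0 * sqrt(60)
= 0.5 * 1.000000 * 7.745967
= 3.8730

3.8730


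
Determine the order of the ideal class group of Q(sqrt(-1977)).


K = Q(sqrt(-1977)). d mod 4 = 3, so D = disc(K) = 4d = -7908
h(K) equals the number of primitive reduced positive-definite forms (a, b, c) = a*x^2 + b*x*y + c*y^2 with b^2 - 4ac = D,
where reduced means |b| <= a <= c, with b >= 0 whenever |b| = a or a = c, and primitive means gcd(a, b, c) = 1.
Reduced forces 3a^2 <= |D| = 7908, so 1 <= a <= 51; b must have the parity of D, and c = (b^2 - D)/(4a) must be an integer >= a.
Enumerate a = 1..51, b in [-a, a]:
  a=1: (1, 0, 1977)  [1]
  a=2: (2, 2, 989)  [1]
  a=3: (3, 0, 659)  [1]
  a=4..5: none
  a=6: (6, 6, 331)  [1]
  a=7: (7, -4, 283), (7, 4, 283)  [2]
  a=8..10: none
  a=11: (11, -10, 182), (11, 10, 182)  [2]
  a=12: none
  a=13: (13, -10, 154), (13, 10, 154)  [2]
  a=14: (14, -10, 143), (14, 10, 143)  [2]
  a=15..20: none
  a=21: (21, -18, 98), (21, 18, 98)  [2]
  a=22: (22, -10, 91), (22, 10, 91)  [2]
  a=23: (23, -2, 86), (23, 2, 86)  [2]
  a=24..25: none
  a=26: (26, -10, 77), (26, 10, 77)  [2]
  a=27..28: none
  a=29: (29, -26, 74), (29, 26, 74)  [2]
  a=30: none
  a=31: (31, -20, 67), (31, 20, 67)  [2]
  a=32: none
  a=33: (33, -12, 61), (33, 12, 61)  [2]
  a=34..36: none
  a=37: (37, -26, 58), (37, 26, 58)  [2]
  a=38: none
  a=39: (39, -36, 59), (39, 36, 59)  [2]
  a=40: none
  a=41: (41, -28, 53), (41, 28, 53)  [2]
  a=42: (42, -18, 49), (42, 18, 49)  [2]
  a=43: (43, -2, 46), (43, 2, 46)  [2]
  a=44..51: none
Total reduced forms: 1 + 1 + 1 + 1 + 2 + 2 + 2 + 2 + 2 + 2 + 2 + 2 + 2 + 2 + 2 + 2 + 2 + 2 + 2 + 2 = 36
h = 36

36


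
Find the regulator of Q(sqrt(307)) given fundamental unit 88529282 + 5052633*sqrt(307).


epsilon = 88529282 + 5052633*sqrt(307)
= 1.7706e+08
R = ln(1.7706e+08)
= 18.9920

18.9920


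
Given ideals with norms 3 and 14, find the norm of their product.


N(IJ) = N(I) * N(J)
= 3 * 14
= 42

42


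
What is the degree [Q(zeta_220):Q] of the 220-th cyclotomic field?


The degree equals Euler's totient phi(220).
220 = 2^2 * 5 * 11
phi(220) = 80

80


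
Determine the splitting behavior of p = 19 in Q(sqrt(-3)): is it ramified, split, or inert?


K = Q(sqrt(-3)). Since d mod 4 = 1, disc(K) = -3.
Check p | disc: -3 mod 19 = 16.
p does not divide disc. Compute Legendre symbol (d/p):
16^((19-1)/2) mod 19 = 1
(d/p) = 1, so p splits: (p) = P*P' with e=1, f=1, g=2.
Therefore p is split.

split


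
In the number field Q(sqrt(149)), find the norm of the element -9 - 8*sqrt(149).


N(a + b*sqrt(d)) = a^2 - d*b^2
= (-9)^2 - (149)*(-8)^2
= 81 - 9536
= -9455

-9455


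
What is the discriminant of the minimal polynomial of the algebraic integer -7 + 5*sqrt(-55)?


The element -7 + 5*sqrt(-55) has minimal polynomial:
x^2 + 14*x + 1424
Discriminant = (14)^2 - 4*(1424)
= 196 - 5696
= -5500

-5500


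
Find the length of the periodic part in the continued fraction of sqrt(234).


Run the CF algorithm for sqrt(234).
a_0 = floor(sqrt(234)) = 15; set m_0=0, q_0=1.
Recurrence: m' = q*a - m,  q' = (d - m'^2)/q,  a' = floor((a_0 + m')/q').
  step 1: m=15, q=9, a=3
  step 2: m=12, q=10, a=2
  step 3: m=8, q=17, a=1
  step 4: m=9, q=9, a=2
  step 5: m=9, q=17, a=1
  step 6: m=8, q=10, a=2
  step 7: m=12, q=9, a=3
  step 8: m=15, q=1, a=30
a_8 = 2*a_0 = 30, so the period closes here.
sqrt(234) = [15; 3, 2, 1, 2, 1, 2, 3, 30]
Period length = 8

8


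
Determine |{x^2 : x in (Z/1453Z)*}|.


For prime p, the number of non-zero quadratic residues is (p-1)/2.
= (1453-1)/2
= 726

726


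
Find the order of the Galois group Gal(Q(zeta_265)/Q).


|Gal(Q(zeta_265)/Q)| = phi(265)
= 208

208


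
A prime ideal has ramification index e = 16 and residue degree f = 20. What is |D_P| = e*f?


|D_P| = e * f
= 16 * 20
= 320

320


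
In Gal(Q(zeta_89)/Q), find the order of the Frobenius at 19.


The Frobenius at p in Gal(Q(zeta_n)/Q) = (Z/nZ)* is the class of p, so its order is ord_89(19), the smallest k >= 1 with 19^k = 1 mod 89.
n = 89 = 89, phi(89) = 88; the order divides phi(n).
Divisors of 88: 1, 2, 4, 8, 11, 22, 44, 88
Repeated squaring mod 89: 19^1 = 19, 19^2 = 5, 19^4 = 25, 19^8 = 2, 19^16 = 4, 19^32 = 16, 19^64 = 78
Test divisors in increasing order:
  k=1: 19^1 = 19 mod 89
  k=2: 19^2 = 5 mod 89
  k=4: 19^4 = 25 mod 89
  k=8: 19^8 = 2 mod 89
  k=11: 19^11 = 2 * 5 * 19 = 12 mod 89
  k=22: 19^22 = 4 * 25 * 5 = 55 mod 89
  k=44: 19^44 = 16 * 2 * 25 = 88 mod 89
  k=88: 19^88 = 78 * 4 * 2 = 1 mod 89  <- first divisor giving 1
Order = 88

88


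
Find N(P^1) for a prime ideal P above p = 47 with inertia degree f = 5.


N(P^a) = p^(a*f)
= 47^(1*5)
= 47^5
= 229345007

229345007


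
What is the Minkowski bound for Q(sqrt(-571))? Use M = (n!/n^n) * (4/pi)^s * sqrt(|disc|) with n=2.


d = -571, d mod 4 = 1, so disc(K) = d = -571; |disc(K)| = 571
Imaginary quadratic field, so n = 2, s = r2 = 1, r1 = 0
M = (n!/n^n) * (4/pi)^s * sqrt(|disc(K)|) = (2!/2^2) * (4/pi)^1 * sqrt(571)
= 0.5 * 1.273240 * 23.895606
= 15.2124

15.2124


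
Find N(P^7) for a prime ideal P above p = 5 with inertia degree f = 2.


N(P^a) = p^(a*f)
= 5^(7*2)
= 5^14
= 6103515625

6103515625


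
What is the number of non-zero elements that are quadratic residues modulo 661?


For prime p, the number of non-zero quadratic residues is (p-1)/2.
= (661-1)/2
= 330

330


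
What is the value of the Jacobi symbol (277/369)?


Compute (277/369) via quadratic reciprocity:
  reciprocity: (277/369) -> +(369/277)
  reduce: (92/277)
  pull out 2: (2/277) = -1  (since 277 mod 8 = 5)
  pull out 2: (2/277) = -1  (since 277 mod 8 = 5)
  reciprocity: (23/277) -> +(277/23)
  reduce: (1/23)
  (1/23) = 1
Product of signs = 1

1


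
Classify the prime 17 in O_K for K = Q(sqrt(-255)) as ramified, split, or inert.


K = Q(sqrt(-255)). Since d mod 4 = 1, disc(K) = -255.
Check p | disc: -255 mod 17 = 0.
p divides disc, so p ramifies: (p) = P^2 with e=2, f=1, g=1.
Therefore p is ramified.

ramified


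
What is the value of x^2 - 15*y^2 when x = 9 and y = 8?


x^2 - d*y^2
= 9^2 - 15*8^2
= 81 - 960
= -879

-879


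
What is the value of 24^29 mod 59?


p = 59 is prime and the exponent is (p-1)/2 = 29, so by Euler's criterion 24^29 = (24/59) = +1 or -1 mod 59.
Compute by square-and-multiply:
  29 = 16 + 8 + 4 + 1 (binary 11101)
  Repeated squaring mod 59: 24^1 = 24, 24^2 = 45, 24^4 = 19, 24^8 = 7, 24^16 = 49
  24^29 = 24^16 * 24^8 * 24^4 * 24^1 = 49 * 7 * 19 * 24 mod 59
    49 * 7 = 343 = 48 mod 59
    48 * 19 = 912 = 27 mod 59
    27 * 24 = 648 = 58 mod 59
  24^29 = 58 mod 59
Result 58 = p - 1 = -1 mod 59: 24 is a quadratic non-residue mod 59. As a residue in [0, p-1] the value is 58.
24^29 mod 59 = 58

58


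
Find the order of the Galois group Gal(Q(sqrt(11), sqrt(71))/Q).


The 2 square roots of distinct primes are multiplicatively independent over Q,
so [K:Q] = 2^2 and Gal(K/Q) is isomorphic to (Z/2Z)^2.
|Gal| = 2^2 = 4

4


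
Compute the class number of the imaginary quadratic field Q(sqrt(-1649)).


K = Q(sqrt(-1649)). d mod 4 = 3, so D = disc(K) = 4d = -6596
h(K) equals the number of primitive reduced positive-definite forms (a, b, c) = a*x^2 + b*x*y + c*y^2 with b^2 - 4ac = D,
where reduced means |b| <= a <= c, with b >= 0 whenever |b| = a or a = c, and primitive means gcd(a, b, c) = 1.
Reduced forces 3a^2 <= |D| = 6596, so 1 <= a <= 46; b must have the parity of D, and c = (b^2 - D)/(4a) must be an integer >= a.
Enumerate a = 1..46, b in [-a, a]:
  a=1: (1, 0, 1649)  [1]
  a=2: (2, 2, 825)  [1]
  a=3: (3, -2, 550), (3, 2, 550)  [2]
  a=4: none
  a=5: (5, -2, 330), (5, 2, 330)  [2]
  a=6: (6, -2, 275), (6, 2, 275)  [2]
  a=7..8: none
  a=9: (9, -8, 185), (9, 8, 185)  [2]
  a=10: (10, -2, 165), (10, 2, 165)  [2]
  a=11: (11, -2, 150), (11, 2, 150)  [2]
  a=12..14: none
  a=15: (15, -8, 111), (15, -2, 110), (15, 2, 110), (15, 8, 111)  [4]
  a=16: none
  a=17: (17, 0, 97)  [1]
  a=18: (18, -10, 93), (18, 10, 93)  [2]
  a=19: (19, -4, 87), (19, 4, 87)  [2]
  a=20..21: none
  a=22: (22, -2, 75), (22, 2, 75)  [2]
  a=23..24: none
  a=25: (25, -2, 66), (25, 2, 66)  [2]
  a=26: none
  a=27: (27, -10, 62), (27, 10, 62)  [2]
  a=28: none
  a=29: (29, -4, 57), (29, 4, 57)  [2]
  a=30: (30, -22, 59), (30, -2, 55), (30, 2, 55), (30, 22, 59)  [4]
  a=31: (31, -10, 54), (31, 10, 54)  [2]
  a=32: none
  a=33: (33, -20, 53), (33, -2, 50), (33, 2, 50), (33, 20, 53)  [4]
  a=34: (34, 34, 57)  [1]
  a=35..36: none
  a=37: (37, -8, 45), (37, 8, 45)  [2]
  a=38: (38, -34, 51), (38, 34, 51)  [2]
  a=39..40: none
  a=41: (41, -28, 45), (41, 28, 45)  [2]
  a=42..46: none
Total reduced forms: 1 + 1 + 2 + 2 + 2 + 2 + 2 + 2 + 4 + 1 + 2 + 2 + 2 + 2 + 2 + 2 + 4 + 2 + 4 + 1 + 2 + 2 + 2 = 48
h = 48

48


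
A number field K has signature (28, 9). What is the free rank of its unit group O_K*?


By Dirichlet's unit theorem:
rank = r1 + r2 - 1
= 28 + 9 - 1
= 36

36


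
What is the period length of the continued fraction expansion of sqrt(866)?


Run the CF algorithm for sqrt(866).
a_0 = floor(sqrt(866)) = 29; set m_0=0, q_0=1.
Recurrence: m' = q*a - m,  q' = (d - m'^2)/q,  a' = floor((a_0 + m')/q').
  step 1: m=29, q=25, a=2
  step 2: m=21, q=17, a=2
  step 3: m=13, q=41, a=1
  step 4: m=28, q=2, a=28
  step 5: m=28, q=41, a=1
  step 6: m=13, q=17, a=2
  step 7: m=21, q=25, a=2
  step 8: m=29, q=1, a=58
a_8 = 2*a_0 = 58, so the period closes here.
sqrt(866) = [29; 2, 2, 1, 28, 1, 2, 2, 58]
Period length = 8

8


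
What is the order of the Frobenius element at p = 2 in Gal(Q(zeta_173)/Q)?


The Frobenius at p in Gal(Q(zeta_n)/Q) = (Z/nZ)* is the class of p, so its order is ord_173(2), the smallest k >= 1 with 2^k = 1 mod 173.
n = 173 = 173, phi(173) = 172; the order divides phi(n).
Divisors of 172: 1, 2, 4, 43, 86, 172
Repeated squaring mod 173: 2^1 = 2, 2^2 = 4, 2^4 = 16, 2^8 = 83, 2^16 = 142, 2^32 = 96, 2^64 = 47, 2^128 = 133
Test divisors in increasing order:
  k=1: 2^1 = 2 mod 173
  k=2: 2^2 = 4 mod 173
  k=4: 2^4 = 16 mod 173
  k=43: 2^43 = 96 * 83 * 4 * 2 = 80 mod 173
  k=86: 2^86 = 47 * 142 * 16 * 4 = 172 mod 173
  k=172: 2^172 = 133 * 96 * 83 * 16 = 1 mod 173  <- first divisor giving 1
Order = 172

172


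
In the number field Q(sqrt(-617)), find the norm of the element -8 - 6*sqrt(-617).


N(a + b*sqrt(d)) = a^2 - d*b^2
= (-8)^2 - (-617)*(-6)^2
= 64 + 22212
= 22276

22276


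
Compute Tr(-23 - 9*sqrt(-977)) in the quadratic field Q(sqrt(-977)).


Tr(a + b*sqrt(d)) = (a + b*sqrt(d)) + (a - b*sqrt(d)) = 2a
= 2 * (-23)
= -46

-46


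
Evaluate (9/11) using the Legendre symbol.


p = 11 is prime, so compute (9/11) with the reciprocity algorithm (Jacobi-symbol steps: pull out 2s via (2/n), flip via reciprocity, reduce):
  reciprocity: (9/11) -> +(11/9)
  reduce: (2/9)
  pull out 2: (2/9) = +1  (since 9 mod 8 = 1)
  (1/9) = 1
Product of signs = 1
(9/11) = 1

1


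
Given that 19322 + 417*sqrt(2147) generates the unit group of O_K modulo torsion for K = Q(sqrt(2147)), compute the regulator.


epsilon = 19322 + 417*sqrt(2147)
= 38644.0000
R = ln(38644.0000)
= 10.5621

10.5621


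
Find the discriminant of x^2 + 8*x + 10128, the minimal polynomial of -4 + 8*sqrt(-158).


The element -4 + 8*sqrt(-158) has minimal polynomial:
x^2 + 8*x + 10128
Discriminant = (8)^2 - 4*(10128)
= 64 - 40512
= -40448

-40448


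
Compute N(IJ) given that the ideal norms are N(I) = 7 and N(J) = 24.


N(IJ) = N(I) * N(J)
= 7 * 24
= 168

168


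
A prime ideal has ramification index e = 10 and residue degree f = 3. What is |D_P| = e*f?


|D_P| = e * f
= 10 * 3
= 30

30


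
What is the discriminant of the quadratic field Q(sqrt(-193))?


For K = Q(sqrt(d)) with d squarefree: disc(K) = d if d = 1 mod 4, and disc(K) = 4d if d = 2 or 3 mod 4.
Here d = -193, and d mod 4 = 3.
d = 3 mod 4, not 1 (O_K = Z[sqrt(d)]), so disc(K) = 4d = 4 * (-193) = -772

-772


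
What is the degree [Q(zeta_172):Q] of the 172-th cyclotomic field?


The degree equals Euler's totient phi(172).
172 = 2^2 * 43
phi(172) = 84

84


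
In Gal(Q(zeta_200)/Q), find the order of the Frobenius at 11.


The Frobenius at p in Gal(Q(zeta_n)/Q) = (Z/nZ)* is the class of p, so its order is ord_200(11), the smallest k >= 1 with 11^k = 1 mod 200.
n = 200 = 2^3 * 5^2, phi(200) = 80; the order divides phi(n).
Divisors of 80: 1, 2, 4, 5, 8, 10, 16, 20, 40, 80
Repeated squaring mod 200: 11^1 = 11, 11^2 = 121, 11^4 = 41, 11^8 = 81, 11^16 = 161, 11^32 = 121, 11^64 = 41
Test divisors in increasing order:
  k=1: 11^1 = 11 mod 200
  k=2: 11^2 = 121 mod 200
  k=4: 11^4 = 41 mod 200
  k=5: 11^5 = 41 * 11 = 51 mod 200
  k=8: 11^8 = 81 mod 200
  k=10: 11^10 = 81 * 121 = 1 mod 200  <- first divisor giving 1
Order = 10

10


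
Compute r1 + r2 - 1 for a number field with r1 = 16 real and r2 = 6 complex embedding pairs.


By Dirichlet's unit theorem:
rank = r1 + r2 - 1
= 16 + 6 - 1
= 21

21


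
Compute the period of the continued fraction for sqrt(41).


Run the CF algorithm for sqrt(41).
a_0 = floor(sqrt(41)) = 6; set m_0=0, q_0=1.
Recurrence: m' = q*a - m,  q' = (d - m'^2)/q,  a' = floor((a_0 + m')/q').
  step 1: m=6, q=5, a=2
  step 2: m=4, q=5, a=2
  step 3: m=6, q=1, a=12
a_3 = 2*a_0 = 12, so the period closes here.
sqrt(41) = [6; 2, 2, 12]
Period length = 3

3


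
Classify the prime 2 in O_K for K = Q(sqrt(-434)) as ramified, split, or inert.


K = Q(sqrt(-434)). Since d mod 4 = 2, disc(K) = -1736.
Check p | disc: -1736 mod 2 = 0.
p divides disc, so p ramifies: (p) = P^2 with e=2, f=1, g=1.
Therefore p is ramified.

ramified


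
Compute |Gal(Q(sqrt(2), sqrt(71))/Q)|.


The 2 square roots of distinct primes are multiplicatively independent over Q,
so [K:Q] = 2^2 and Gal(K/Q) is isomorphic to (Z/2Z)^2.
|Gal| = 2^2 = 4

4


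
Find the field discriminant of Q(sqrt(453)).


For K = Q(sqrt(d)) with d squarefree: disc(K) = d if d = 1 mod 4, and disc(K) = 4d if d = 2 or 3 mod 4.
Here d = 453, and d mod 4 = 1.
d = 1 mod 4 (O_K = Z[(1+sqrt(d))/2]), so disc(K) = d = 453

453


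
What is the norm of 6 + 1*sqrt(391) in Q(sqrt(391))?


N(a + b*sqrt(d)) = a^2 - d*b^2
= (6)^2 - (391)*(1)^2
= 36 - 391
= -355

-355


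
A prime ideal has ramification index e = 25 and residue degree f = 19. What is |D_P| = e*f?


|D_P| = e * f
= 25 * 19
= 475

475


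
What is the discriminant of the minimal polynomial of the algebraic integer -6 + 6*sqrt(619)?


The element -6 + 6*sqrt(619) has minimal polynomial:
x^2 + 12*x - 22248
Discriminant = (12)^2 - 4*(-22248)
= 144 + 88992
= 89136

89136


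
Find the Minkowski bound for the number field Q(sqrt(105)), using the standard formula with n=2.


d = 105, d mod 4 = 1, so disc(K) = d = 105; |disc(K)| = 105
Real quadratic field, so n = 2, s = r2 = 0, r1 = 2
M = (n!/n^n) * (4/pi)^s * sqrt(|disc(K)|) = (2!/2^2) * (4/pi)^0 * sqrt(105)
= 0.5 * 1.000000 * 10.246951
= 5.1235

5.1235


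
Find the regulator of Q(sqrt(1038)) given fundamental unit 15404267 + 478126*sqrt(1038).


epsilon = 15404267 + 478126*sqrt(1038)
= 3.0809e+07
R = ln(3.0809e+07)
= 17.2433

17.2433


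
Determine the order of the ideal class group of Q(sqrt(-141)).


K = Q(sqrt(-141)). d mod 4 = 3, so D = disc(K) = 4d = -564
h(K) equals the number of primitive reduced positive-definite forms (a, b, c) = a*x^2 + b*x*y + c*y^2 with b^2 - 4ac = D,
where reduced means |b| <= a <= c, with b >= 0 whenever |b| = a or a = c, and primitive means gcd(a, b, c) = 1.
Reduced forces 3a^2 <= |D| = 564, so 1 <= a <= 13; b must have the parity of D, and c = (b^2 - D)/(4a) must be an integer >= a.
Enumerate a = 1..13, b in [-a, a]:
  a=1: (1, 0, 141)  [1]
  a=2: (2, 2, 71)  [1]
  a=3: (3, 0, 47)  [1]
  a=4: none
  a=5: (5, -4, 29), (5, 4, 29)  [2]
  a=6: (6, 6, 25)  [1]
  a=7..9: none
  a=10: (10, -6, 15), (10, 6, 15)  [2]
  a=11..13: none
Total reduced forms: 1 + 1 + 1 + 2 + 1 + 2 = 8
h = 8

8


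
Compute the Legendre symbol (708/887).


p = 887 is prime, so compute (708/887) with the reciprocity algorithm (Jacobi-symbol steps: pull out 2s via (2/n), flip via reciprocity, reduce):
  pull out 2: (2/887) = +1  (since 887 mod 8 = 7)
  pull out 2: (2/887) = +1  (since 887 mod 8 = 7)
  reciprocity: (177/887) -> +(887/177)
  reduce: (2/177)
  pull out 2: (2/177) = +1  (since 177 mod 8 = 1)
  (1/177) = 1
Product of signs = 1
(708/887) = 1

1


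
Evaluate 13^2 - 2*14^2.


x^2 - d*y^2
= 13^2 - 2*14^2
= 169 - 392
= -223

-223


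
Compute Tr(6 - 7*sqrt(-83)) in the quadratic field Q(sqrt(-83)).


Tr(a + b*sqrt(d)) = (a + b*sqrt(d)) + (a - b*sqrt(d)) = 2a
= 2 * (6)
= 12

12


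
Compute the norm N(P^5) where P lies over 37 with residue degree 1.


N(P^a) = p^(a*f)
= 37^(5*1)
= 37^5
= 69343957

69343957


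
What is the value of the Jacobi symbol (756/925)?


Compute (756/925) via quadratic reciprocity:
  pull out 2: (2/925) = -1  (since 925 mod 8 = 5)
  pull out 2: (2/925) = -1  (since 925 mod 8 = 5)
  reciprocity: (189/925) -> +(925/189)
  reduce: (169/189)
  reciprocity: (169/189) -> +(189/169)
  reduce: (20/169)
  pull out 2: (2/169) = +1  (since 169 mod 8 = 1)
  pull out 2: (2/169) = +1  (since 169 mod 8 = 1)
  reciprocity: (5/169) -> +(169/5)
  reduce: (4/5)
  pull out 2: (2/5) = -1  (since 5 mod 8 = 5)
  pull out 2: (2/5) = -1  (since 5 mod 8 = 5)
  (1/5) = 1
Product of signs = 1

1


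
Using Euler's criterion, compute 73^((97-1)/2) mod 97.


p = 97 is prime and the exponent is (p-1)/2 = 48, so by Euler's criterion 73^48 = (73/97) = +1 or -1 mod 97.
Compute by square-and-multiply:
  48 = 32 + 16 (binary 110000)
  Repeated squaring mod 97: 73^1 = 73, 73^2 = 91, 73^4 = 36, 73^8 = 35, 73^16 = 61, 73^32 = 35
  73^48 = 73^32 * 73^16 = 35 * 61 mod 97
    35 * 61 = 2135 = 1 mod 97
  73^48 = 1 mod 97
Result 1: 73 is a quadratic residue mod 97.
73^48 mod 97 = 1

1


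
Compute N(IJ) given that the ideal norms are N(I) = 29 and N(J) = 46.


N(IJ) = N(I) * N(J)
= 29 * 46
= 1334

1334


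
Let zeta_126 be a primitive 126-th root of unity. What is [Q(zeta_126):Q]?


The degree equals Euler's totient phi(126).
126 = 2 * 3^2 * 7
phi(126) = 36

36


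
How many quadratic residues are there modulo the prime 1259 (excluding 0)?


For prime p, the number of non-zero quadratic residues is (p-1)/2.
= (1259-1)/2
= 629

629


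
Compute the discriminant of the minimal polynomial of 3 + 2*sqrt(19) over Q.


The element 3 + 2*sqrt(19) has minimal polynomial:
x^2 - 6*x - 67
Discriminant = (-6)^2 - 4*(-67)
= 36 + 268
= 304

304


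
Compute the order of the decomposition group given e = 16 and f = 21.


|D_P| = e * f
= 16 * 21
= 336

336


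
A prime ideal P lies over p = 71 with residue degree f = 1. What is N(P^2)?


N(P^a) = p^(a*f)
= 71^(2*1)
= 71^2
= 5041

5041


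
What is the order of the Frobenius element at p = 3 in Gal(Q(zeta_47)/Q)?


The Frobenius at p in Gal(Q(zeta_n)/Q) = (Z/nZ)* is the class of p, so its order is ord_47(3), the smallest k >= 1 with 3^k = 1 mod 47.
n = 47 = 47, phi(47) = 46; the order divides phi(n).
Divisors of 46: 1, 2, 23, 46
Repeated squaring mod 47: 3^1 = 3, 3^2 = 9, 3^4 = 34, 3^8 = 28, 3^16 = 32, 3^32 = 37
Test divisors in increasing order:
  k=1: 3^1 = 3 mod 47
  k=2: 3^2 = 9 mod 47
  k=23: 3^23 = 32 * 34 * 9 * 3 = 1 mod 47  <- first divisor giving 1
Order = 23

23


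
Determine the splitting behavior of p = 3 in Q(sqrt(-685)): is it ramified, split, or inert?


K = Q(sqrt(-685)). Since d mod 4 = 3, disc(K) = -2740.
Check p | disc: -2740 mod 3 = 2.
p does not divide disc. Compute Legendre symbol (d/p):
2^((3-1)/2) mod 3 = -1
(d/p) = -1, so p is inert: (p) stays prime with e=1, f=2, g=1.
Therefore p is inert.

inert


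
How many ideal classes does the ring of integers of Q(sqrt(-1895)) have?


K = Q(sqrt(-1895)). d mod 4 = 1, so D = disc(K) = d = -1895
h(K) equals the number of primitive reduced positive-definite forms (a, b, c) = a*x^2 + b*x*y + c*y^2 with b^2 - 4ac = D,
where reduced means |b| <= a <= c, with b >= 0 whenever |b| = a or a = c, and primitive means gcd(a, b, c) = 1.
Reduced forces 3a^2 <= |D| = 1895, so 1 <= a <= 25; b must have the parity of D, and c = (b^2 - D)/(4a) must be an integer >= a.
Enumerate a = 1..25, b in [-a, a]:
  a=1: (1, 1, 474)  [1]
  a=2: (2, -1, 237), (2, 1, 237)  [2]
  a=3: (3, -1, 158), (3, 1, 158)  [2]
  a=4: (4, -3, 119), (4, 3, 119)  [2]
  a=5: (5, 5, 96)  [1]
  a=6: (6, -5, 80), (6, -1, 79), (6, 1, 79), (6, 5, 80)  [4]
  a=7: (7, -3, 68), (7, 3, 68)  [2]
  a=8: (8, -5, 60), (8, 5, 60)  [2]
  a=9: (9, -7, 54), (9, 7, 54)  [2]
  a=10: (10, -5, 48), (10, 5, 48)  [2]
  a=11: none
  a=12: (12, -11, 42), (12, -5, 40), (12, 5, 40), (12, 11, 42)  [4]
  a=13: (13, -9, 38), (13, 9, 38)  [2]
  a=14: (14, -11, 36), (14, -3, 34), (14, 3, 34), (14, 11, 36)  [4]
  a=15: (15, -5, 32), (15, 5, 32)  [2]
  a=16: (16, -5, 30), (16, 5, 30)  [2]
  a=17: (17, -3, 28), (17, 3, 28)  [2]
  a=18: (18, -11, 28), (18, -7, 27), (18, 7, 27), (18, 11, 28)  [4]
  a=19: (19, -9, 26), (19, 9, 26)  [2]
  a=20: (20, -5, 24), (20, 5, 24)  [2]
  a=21: (21, -17, 26), (21, -11, 24), (21, 11, 24), (21, 17, 26)  [4]
  a=22..25: none
Total reduced forms: 1 + 2 + 2 + 2 + 1 + 4 + 2 + 2 + 2 + 2 + 4 + 2 + 4 + 2 + 2 + 2 + 4 + 2 + 2 + 4 = 48
h = 48

48


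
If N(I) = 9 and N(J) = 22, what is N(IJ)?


N(IJ) = N(I) * N(J)
= 9 * 22
= 198

198


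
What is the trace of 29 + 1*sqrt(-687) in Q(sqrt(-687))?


Tr(a + b*sqrt(d)) = (a + b*sqrt(d)) + (a - b*sqrt(d)) = 2a
= 2 * (29)
= 58

58


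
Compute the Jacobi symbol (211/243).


Compute (211/243) via quadratic reciprocity:
  reciprocity: (211/243) -> -(243/211)
  reduce: (32/211)
  pull out 2: (2/211) = -1  (since 211 mod 8 = 3)
  pull out 2: (2/211) = -1  (since 211 mod 8 = 3)
  pull out 2: (2/211) = -1  (since 211 mod 8 = 3)
  pull out 2: (2/211) = -1  (since 211 mod 8 = 3)
  pull out 2: (2/211) = -1  (since 211 mod 8 = 3)
  (1/211) = 1
Product of signs = 1

1


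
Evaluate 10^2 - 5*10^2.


x^2 - d*y^2
= 10^2 - 5*10^2
= 100 - 500
= -400

-400


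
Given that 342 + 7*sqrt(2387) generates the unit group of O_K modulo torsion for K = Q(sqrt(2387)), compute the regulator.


epsilon = 342 + 7*sqrt(2387)
= 683.9985
R = ln(683.9985)
= 6.5280

6.5280


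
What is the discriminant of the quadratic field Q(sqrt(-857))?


For K = Q(sqrt(d)) with d squarefree: disc(K) = d if d = 1 mod 4, and disc(K) = 4d if d = 2 or 3 mod 4.
Here d = -857, and d mod 4 = 3.
d = 3 mod 4, not 1 (O_K = Z[sqrt(d)]), so disc(K) = 4d = 4 * (-857) = -3428

-3428


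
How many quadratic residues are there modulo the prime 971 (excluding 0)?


For prime p, the number of non-zero quadratic residues is (p-1)/2.
= (971-1)/2
= 485

485


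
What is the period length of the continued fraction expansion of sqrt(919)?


Run the CF algorithm for sqrt(919).
a_0 = floor(sqrt(919)) = 30; set m_0=0, q_0=1.
Recurrence: m' = q*a - m,  q' = (d - m'^2)/q,  a' = floor((a_0 + m')/q').
  step 1: m=30, q=19, a=3
  step 2: m=27, q=10, a=5
  step 3: m=23, q=39, a=1
  step 4: m=16, q=17, a=2
  step 5: m=18, q=35, a=1
  step 6: m=17, q=18, a=2
  step 7: m=19, q=31, a=1
  step 8: m=12, q=25, a=1
  step 9: m=13, q=30, a=1
  step 10: m=17, q=21, a=2
  step 11: m=25, q=14, a=3
  step 12: m=17, q=45, a=1
  step 13: m=28, q=3, a=19
  step 14: m=29, q=26, a=2
  step 15: m=23, q=15, a=3
  step 16: m=22, q=29, a=1
  step 17: m=7, q=30, a=1
  step 18: m=23, q=13, a=4
  step 19: m=29, q=6, a=9
  step 20: m=25, q=49, a=1
  step 21: m=24, q=7, a=7
  step 22: m=25, q=42, a=1
  step 23: m=17, q=15, a=3
  step 24: m=28, q=9, a=6
  step 25: m=26, q=27, a=2
  step 26: m=28, q=5, a=11
  step 27: m=27, q=38, a=1
  step 28: m=11, q=21, a=1
  step 29: m=10, q=39, a=1
  step 30: m=29, q=2, a=29
  step 31: m=29, q=39, a=1
  step 32: m=10, q=21, a=1
  step 33: m=11, q=38, a=1
  step 34: m=27, q=5, a=11
  step 35: m=28, q=27, a=2
  step 36: m=26, q=9, a=6
  step 37: m=28, q=15, a=3
  step 38: m=17, q=42, a=1
  step 39: m=25, q=7, a=7
  step 40: m=24, q=49, a=1
  step 41: m=25, q=6, a=9
  step 42: m=29, q=13, a=4
  step 43: m=23, q=30, a=1
  step 44: m=7, q=29, a=1
  step 45: m=22, q=15, a=3
  step 46: m=23, q=26, a=2
  step 47: m=29, q=3, a=19
  step 48: m=28, q=45, a=1
  step 49: m=17, q=14, a=3
  step 50: m=25, q=21, a=2
  step 51: m=17, q=30, a=1
  step 52: m=13, q=25, a=1
  step 53: m=12, q=31, a=1
  step 54: m=19, q=18, a=2
  step 55: m=17, q=35, a=1
  step 56: m=18, q=17, a=2
  step 57: m=16, q=39, a=1
  step 58: m=23, q=10, a=5
  step 59: m=27, q=19, a=3
  step 60: m=30, q=1, a=60
a_60 = 2*a_0 = 60, so the period closes here.
sqrt(919) = [30; 3, 5, 1, 2, 1, 2, 1, 1, 1, 2, 3, 1, 19, 2, 3, 1, 1, 4, 9, 1, 7, 1, 3, 6, 2, 11, 1, 1, 1, 29, 1, 1, 1, 11, 2, 6, 3, 1, 7, 1, 9, 4, 1, 1, 3, 2, 19, 1, 3, 2, 1, 1, 1, 2, 1, 2, 1, 5, 3, 60]
Period length = 60

60


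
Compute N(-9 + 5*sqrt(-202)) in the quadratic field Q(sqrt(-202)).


N(a + b*sqrt(d)) = a^2 - d*b^2
= (-9)^2 - (-202)*(5)^2
= 81 + 5050
= 5131

5131


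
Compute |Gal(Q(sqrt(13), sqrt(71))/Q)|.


The 2 square roots of distinct primes are multiplicatively independent over Q,
so [K:Q] = 2^2 and Gal(K/Q) is isomorphic to (Z/2Z)^2.
|Gal| = 2^2 = 4

4


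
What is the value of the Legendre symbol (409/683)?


p = 683 is prime, so compute (409/683) with the reciprocity algorithm (Jacobi-symbol steps: pull out 2s via (2/n), flip via reciprocity, reduce):
  reciprocity: (409/683) -> +(683/409)
  reduce: (274/409)
  pull out 2: (2/409) = +1  (since 409 mod 8 = 1)
  reciprocity: (137/409) -> +(409/137)
  reduce: (135/137)
  reciprocity: (135/137) -> +(137/135)
  reduce: (2/135)
  pull out 2: (2/135) = +1  (since 135 mod 8 = 7)
  (1/135) = 1
Product of signs = 1
(409/683) = 1

1


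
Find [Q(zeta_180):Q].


The degree equals Euler's totient phi(180).
180 = 2^2 * 3^2 * 5
phi(180) = 48

48


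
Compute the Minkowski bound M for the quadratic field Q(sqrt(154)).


d = 154, d mod 4 = 2, so disc(K) = 4d = 616; |disc(K)| = 616
Real quadratic field, so n = 2, s = r2 = 0, r1 = 2
M = (n!/n^n) * (4/pi)^s * sqrt(|disc(K)|) = (2!/2^2) * (4/pi)^0 * sqrt(616)
= 0.5 * 1.000000 * 24.819347
= 12.4097

12.4097


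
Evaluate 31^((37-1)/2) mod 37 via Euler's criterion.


p = 37 is prime and the exponent is (p-1)/2 = 18, so by Euler's criterion 31^18 = (31/37) = +1 or -1 mod 37.
Compute by square-and-multiply:
  18 = 16 + 2 (binary 10010)
  Repeated squaring mod 37: 31^1 = 31, 31^2 = 36, 31^4 = 1, 31^8 = 1, 31^16 = 1
  31^18 = 31^16 * 31^2 = 1 * 36 mod 37
    1 * 36 = 36 = 36 mod 37
  31^18 = 36 mod 37
Result 36 = p - 1 = -1 mod 37: 31 is a quadratic non-residue mod 37. As a residue in [0, p-1] the value is 36.
31^18 mod 37 = 36

36


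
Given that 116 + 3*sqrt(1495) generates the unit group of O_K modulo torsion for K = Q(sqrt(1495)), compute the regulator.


epsilon = 116 + 3*sqrt(1495)
= 231.9957
R = ln(231.9957)
= 5.4467

5.4467


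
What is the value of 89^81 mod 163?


p = 163 is prime and the exponent is (p-1)/2 = 81, so by Euler's criterion 89^81 = (89/163) = +1 or -1 mod 163.
Compute by square-and-multiply:
  81 = 64 + 16 + 1 (binary 1010001)
  Repeated squaring mod 163: 89^1 = 89, 89^2 = 97, 89^4 = 118, 89^8 = 69, 89^16 = 34, 89^32 = 15, 89^64 = 62
  89^81 = 89^64 * 89^16 * 89^1 = 62 * 34 * 89 mod 163
    62 * 34 = 2108 = 152 mod 163
    152 * 89 = 13528 = 162 mod 163
  89^81 = 162 mod 163
Result 162 = p - 1 = -1 mod 163: 89 is a quadratic non-residue mod 163. As a residue in [0, p-1] the value is 162.
89^81 mod 163 = 162

162


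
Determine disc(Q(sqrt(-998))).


For K = Q(sqrt(d)) with d squarefree: disc(K) = d if d = 1 mod 4, and disc(K) = 4d if d = 2 or 3 mod 4.
Here d = -998, and d mod 4 = 2.
d = 2 mod 4, not 1 (O_K = Z[sqrt(d)]), so disc(K) = 4d = 4 * (-998) = -3992

-3992


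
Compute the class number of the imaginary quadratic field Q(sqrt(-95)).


K = Q(sqrt(-95)). d mod 4 = 1, so D = disc(K) = d = -95
h(K) equals the number of primitive reduced positive-definite forms (a, b, c) = a*x^2 + b*x*y + c*y^2 with b^2 - 4ac = D,
where reduced means |b| <= a <= c, with b >= 0 whenever |b| = a or a = c, and primitive means gcd(a, b, c) = 1.
Reduced forces 3a^2 <= |D| = 95, so 1 <= a <= 5; b must have the parity of D, and c = (b^2 - D)/(4a) must be an integer >= a.
Enumerate a = 1..5, b in [-a, a]:
  a=1: (1, 1, 24)  [1]
  a=2: (2, -1, 12), (2, 1, 12)  [2]
  a=3: (3, -1, 8), (3, 1, 8)  [2]
  a=4: (4, -1, 6), (4, 1, 6)  [2]
  a=5: (5, 5, 6)  [1]
Total reduced forms: 1 + 2 + 2 + 2 + 1 = 8
h = 8

8


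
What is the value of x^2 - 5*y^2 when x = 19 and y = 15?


x^2 - d*y^2
= 19^2 - 5*15^2
= 361 - 1125
= -764

-764


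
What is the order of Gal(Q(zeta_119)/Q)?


|Gal(Q(zeta_119)/Q)| = phi(119)
= 96

96


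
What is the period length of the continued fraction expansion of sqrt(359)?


Run the CF algorithm for sqrt(359).
a_0 = floor(sqrt(359)) = 18; set m_0=0, q_0=1.
Recurrence: m' = q*a - m,  q' = (d - m'^2)/q,  a' = floor((a_0 + m')/q').
  step 1: m=18, q=35, a=1
  step 2: m=17, q=2, a=17
  step 3: m=17, q=35, a=1
  step 4: m=18, q=1, a=36
a_4 = 2*a_0 = 36, so the period closes here.
sqrt(359) = [18; 1, 17, 1, 36]
Period length = 4

4


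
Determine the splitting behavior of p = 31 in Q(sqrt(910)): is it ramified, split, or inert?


K = Q(sqrt(910)). Since d mod 4 = 2, disc(K) = 3640.
Check p | disc: 3640 mod 31 = 13.
p does not divide disc. Compute Legendre symbol (d/p):
11^((31-1)/2) mod 31 = -1
(d/p) = -1, so p is inert: (p) stays prime with e=1, f=2, g=1.
Therefore p is inert.

inert


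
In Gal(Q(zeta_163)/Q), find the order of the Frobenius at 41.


The Frobenius at p in Gal(Q(zeta_n)/Q) = (Z/nZ)* is the class of p, so its order is ord_163(41), the smallest k >= 1 with 41^k = 1 mod 163.
n = 163 = 163, phi(163) = 162; the order divides phi(n).
Divisors of 162: 1, 2, 3, 6, 9, 18, 27, 54, 81, 162
Repeated squaring mod 163: 41^1 = 41, 41^2 = 51, 41^4 = 156, 41^8 = 49, 41^16 = 119, 41^32 = 143, 41^64 = 74, 41^128 = 97
Test divisors in increasing order:
  k=1: 41^1 = 41 mod 163
  k=2: 41^2 = 51 mod 163
  k=3: 41^3 = 51 * 41 = 135 mod 163
  k=6: 41^6 = 156 * 51 = 132 mod 163
  k=9: 41^9 = 49 * 41 = 53 mod 163
  k=18: 41^18 = 119 * 51 = 38 mod 163
  k=27: 41^27 = 119 * 49 * 51 * 41 = 58 mod 163
  k=54: 41^54 = 143 * 119 * 156 * 51 = 104 mod 163
  k=81: 41^81 = 74 * 119 * 41 = 1 mod 163  <- first divisor giving 1
Order = 81

81


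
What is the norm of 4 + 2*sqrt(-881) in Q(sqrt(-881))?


N(a + b*sqrt(d)) = a^2 - d*b^2
= (4)^2 - (-881)*(2)^2
= 16 + 3524
= 3540

3540


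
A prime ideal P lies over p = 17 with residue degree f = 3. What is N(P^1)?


N(P^a) = p^(a*f)
= 17^(1*3)
= 17^3
= 4913

4913


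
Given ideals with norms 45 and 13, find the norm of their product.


N(IJ) = N(I) * N(J)
= 45 * 13
= 585

585


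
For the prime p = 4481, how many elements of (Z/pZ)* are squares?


For prime p, the number of non-zero quadratic residues is (p-1)/2.
= (4481-1)/2
= 2240

2240


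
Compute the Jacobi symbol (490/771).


Compute (490/771) via quadratic reciprocity:
  pull out 2: (2/771) = -1  (since 771 mod 8 = 3)
  reciprocity: (245/771) -> +(771/245)
  reduce: (36/245)
  pull out 2: (2/245) = -1  (since 245 mod 8 = 5)
  pull out 2: (2/245) = -1  (since 245 mod 8 = 5)
  reciprocity: (9/245) -> +(245/9)
  reduce: (2/9)
  pull out 2: (2/9) = +1  (since 9 mod 8 = 1)
  (1/9) = 1
Product of signs = -1

-1


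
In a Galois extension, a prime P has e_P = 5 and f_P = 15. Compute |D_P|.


|D_P| = e * f
= 5 * 15
= 75

75


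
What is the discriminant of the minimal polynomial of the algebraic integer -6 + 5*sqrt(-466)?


The element -6 + 5*sqrt(-466) has minimal polynomial:
x^2 + 12*x + 11686
Discriminant = (12)^2 - 4*(11686)
= 144 - 46744
= -46600

-46600


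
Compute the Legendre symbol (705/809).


p = 809 is prime, so compute (705/809) with the reciprocity algorithm (Jacobi-symbol steps: pull out 2s via (2/n), flip via reciprocity, reduce):
  reciprocity: (705/809) -> +(809/705)
  reduce: (104/705)
  pull out 2: (2/705) = +1  (since 705 mod 8 = 1)
  pull out 2: (2/705) = +1  (since 705 mod 8 = 1)
  pull out 2: (2/705) = +1  (since 705 mod 8 = 1)
  reciprocity: (13/705) -> +(705/13)
  reduce: (3/13)
  reciprocity: (3/13) -> +(13/3)
  reduce: (1/3)
  (1/3) = 1
Product of signs = 1
(705/809) = 1

1
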